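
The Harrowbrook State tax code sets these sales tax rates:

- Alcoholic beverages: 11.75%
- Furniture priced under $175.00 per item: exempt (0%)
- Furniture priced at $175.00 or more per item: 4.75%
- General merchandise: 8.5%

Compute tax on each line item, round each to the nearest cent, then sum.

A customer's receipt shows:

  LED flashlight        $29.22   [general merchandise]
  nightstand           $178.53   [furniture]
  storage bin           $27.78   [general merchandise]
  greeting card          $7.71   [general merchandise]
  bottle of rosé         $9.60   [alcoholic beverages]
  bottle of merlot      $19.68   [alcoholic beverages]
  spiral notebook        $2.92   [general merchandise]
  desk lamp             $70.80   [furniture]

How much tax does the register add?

$17.67

LED flashlight $29.22: general merchandise → 8.5% → $2.48
Nightstand $178.53: furniture, $175.00 or more → 4.75% → $8.48
Storage bin $27.78: general merchandise → 8.5% → $2.36
Greeting card $7.71: general merchandise → 8.5% → $0.66
Bottle of rosé $9.60: alcoholic beverages → 11.75% → $1.13
Bottle of merlot $19.68: alcoholic beverages → 11.75% → $2.31
Spiral notebook $2.92: general merchandise → 8.5% → $0.25
Desk lamp $70.80: furniture, under $175.00 → 0% → $0.00
Total tax = $2.48 + $8.48 + $2.36 + $0.66 + $1.13 + $2.31 + $0.25 = $17.67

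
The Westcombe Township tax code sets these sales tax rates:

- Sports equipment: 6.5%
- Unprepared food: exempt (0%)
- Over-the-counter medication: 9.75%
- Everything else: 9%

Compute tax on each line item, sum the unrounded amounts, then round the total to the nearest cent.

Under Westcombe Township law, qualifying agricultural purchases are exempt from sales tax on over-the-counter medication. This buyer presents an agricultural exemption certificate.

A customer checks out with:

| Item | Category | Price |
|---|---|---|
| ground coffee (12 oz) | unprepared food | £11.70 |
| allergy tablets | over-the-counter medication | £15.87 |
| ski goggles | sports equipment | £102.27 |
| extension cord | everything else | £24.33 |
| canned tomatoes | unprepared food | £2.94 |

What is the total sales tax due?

£8.84

Ground coffee (12 oz) £11.70: unprepared food → 0% → £0.00
Allergy tablets £15.87: over-the-counter medication, buyer-exempt → 0% → £0.00
Ski goggles £102.27: sports equipment → 6.5% → £6.64755
Extension cord £24.33: everything else → 9% → £2.1897
Canned tomatoes £2.94: unprepared food → 0% → £0.00
Unrounded tax sum = £8.83725 → £8.84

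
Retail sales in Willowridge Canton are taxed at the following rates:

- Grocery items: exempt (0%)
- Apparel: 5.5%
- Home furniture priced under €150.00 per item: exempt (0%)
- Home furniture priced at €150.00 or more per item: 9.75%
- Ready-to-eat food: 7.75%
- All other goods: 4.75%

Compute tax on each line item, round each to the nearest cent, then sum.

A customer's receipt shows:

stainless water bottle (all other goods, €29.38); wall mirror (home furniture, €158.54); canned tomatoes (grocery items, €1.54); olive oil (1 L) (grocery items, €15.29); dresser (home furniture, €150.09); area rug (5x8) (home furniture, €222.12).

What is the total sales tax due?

Stainless water bottle €29.38: all other goods → 4.75% → €1.40
Wall mirror €158.54: home furniture, €150.00 or more → 9.75% → €15.46
Canned tomatoes €1.54: grocery items → 0% → €0.00
Olive oil (1 L) €15.29: grocery items → 0% → €0.00
Dresser €150.09: home furniture, €150.00 or more → 9.75% → €14.63
Area rug (5x8) €222.12: home furniture, €150.00 or more → 9.75% → €21.66
Total tax = €1.40 + €15.46 + €14.63 + €21.66 = €53.15

€53.15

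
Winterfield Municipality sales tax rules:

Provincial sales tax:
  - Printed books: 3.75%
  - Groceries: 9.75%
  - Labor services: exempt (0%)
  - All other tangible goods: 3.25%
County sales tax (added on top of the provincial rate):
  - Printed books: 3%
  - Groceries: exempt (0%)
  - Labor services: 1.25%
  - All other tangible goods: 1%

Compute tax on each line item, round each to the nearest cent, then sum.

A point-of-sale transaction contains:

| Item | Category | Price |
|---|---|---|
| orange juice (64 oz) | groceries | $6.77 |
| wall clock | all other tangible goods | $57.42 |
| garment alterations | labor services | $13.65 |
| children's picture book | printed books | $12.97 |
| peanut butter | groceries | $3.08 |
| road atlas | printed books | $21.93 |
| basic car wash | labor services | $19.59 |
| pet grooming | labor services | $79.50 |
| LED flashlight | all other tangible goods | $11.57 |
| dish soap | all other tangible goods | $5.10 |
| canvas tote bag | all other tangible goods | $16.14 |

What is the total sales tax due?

Orange juice (64 oz) $6.77: groceries → 9.75% + 0% county = 9.75% → $0.66
Wall clock $57.42: all other tangible goods → 3.25% + 1% county = 4.25% → $2.44
Garment alterations $13.65: labor services → 0% + 1.25% county = 1.25% → $0.17
Children's picture book $12.97: printed books → 3.75% + 3% county = 6.75% → $0.88
Peanut butter $3.08: groceries → 9.75% + 0% county = 9.75% → $0.30
Road atlas $21.93: printed books → 3.75% + 3% county = 6.75% → $1.48
Basic car wash $19.59: labor services → 0% + 1.25% county = 1.25% → $0.24
Pet grooming $79.50: labor services → 0% + 1.25% county = 1.25% → $0.99
LED flashlight $11.57: all other tangible goods → 3.25% + 1% county = 4.25% → $0.49
Dish soap $5.10: all other tangible goods → 3.25% + 1% county = 4.25% → $0.22
Canvas tote bag $16.14: all other tangible goods → 3.25% + 1% county = 4.25% → $0.69
Total tax = $0.66 + $2.44 + $0.17 + $0.88 + $0.30 + $1.48 + $0.24 + $0.99 + $0.49 + $0.22 + $0.69 = $8.56

$8.56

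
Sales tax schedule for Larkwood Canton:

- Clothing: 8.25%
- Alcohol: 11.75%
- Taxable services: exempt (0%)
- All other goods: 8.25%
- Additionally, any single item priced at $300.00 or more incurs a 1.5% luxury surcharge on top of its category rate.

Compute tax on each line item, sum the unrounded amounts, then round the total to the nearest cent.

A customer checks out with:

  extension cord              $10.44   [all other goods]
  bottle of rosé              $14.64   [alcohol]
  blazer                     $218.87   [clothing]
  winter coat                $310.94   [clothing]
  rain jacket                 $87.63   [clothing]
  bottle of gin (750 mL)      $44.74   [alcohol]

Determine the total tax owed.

$63.44

Extension cord $10.44: all other goods → 8.25% → $0.8613
Bottle of rosé $14.64: alcohol → 11.75% → $1.7202
Blazer $218.87: clothing → 8.25% → $18.056775
Winter coat $310.94: clothing → 8.25% + 1.5% surcharge = 9.75% → $30.31665
Rain jacket $87.63: clothing → 8.25% → $7.229475
Bottle of gin (750 mL) $44.74: alcohol → 11.75% → $5.25695
Unrounded tax sum = $63.44135 → $63.44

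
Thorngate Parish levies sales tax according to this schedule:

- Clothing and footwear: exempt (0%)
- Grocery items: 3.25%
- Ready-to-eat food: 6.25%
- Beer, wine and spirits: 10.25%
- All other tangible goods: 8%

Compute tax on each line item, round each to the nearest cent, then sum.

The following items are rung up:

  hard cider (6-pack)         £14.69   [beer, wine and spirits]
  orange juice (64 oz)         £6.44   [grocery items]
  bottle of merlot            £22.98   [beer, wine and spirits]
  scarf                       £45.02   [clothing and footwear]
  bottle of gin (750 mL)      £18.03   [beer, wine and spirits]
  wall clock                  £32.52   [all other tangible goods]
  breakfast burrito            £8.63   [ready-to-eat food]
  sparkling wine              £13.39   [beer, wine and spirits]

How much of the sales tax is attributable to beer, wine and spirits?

Hard cider (6-pack) £14.69: beer, wine and spirits → 10.25% → £1.51
Bottle of merlot £22.98: beer, wine and spirits → 10.25% → £2.36
Bottle of gin (750 mL) £18.03: beer, wine and spirits → 10.25% → £1.85
Sparkling wine £13.39: beer, wine and spirits → 10.25% → £1.37
Tax on beer, wine and spirits = £1.51 + £2.36 + £1.85 + £1.37 = £7.09

£7.09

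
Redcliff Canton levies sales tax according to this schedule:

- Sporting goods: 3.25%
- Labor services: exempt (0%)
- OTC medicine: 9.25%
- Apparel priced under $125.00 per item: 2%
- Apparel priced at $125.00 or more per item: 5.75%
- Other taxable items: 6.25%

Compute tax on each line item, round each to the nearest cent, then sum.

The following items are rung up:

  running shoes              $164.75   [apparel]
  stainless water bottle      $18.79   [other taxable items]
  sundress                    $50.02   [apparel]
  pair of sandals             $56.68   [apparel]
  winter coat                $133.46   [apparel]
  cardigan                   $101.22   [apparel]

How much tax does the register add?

Running shoes $164.75: apparel, $125.00 or more → 5.75% → $9.47
Stainless water bottle $18.79: other taxable items → 6.25% → $1.17
Sundress $50.02: apparel, under $125.00 → 2% → $1.00
Pair of sandals $56.68: apparel, under $125.00 → 2% → $1.13
Winter coat $133.46: apparel, $125.00 or more → 5.75% → $7.67
Cardigan $101.22: apparel, under $125.00 → 2% → $2.02
Total tax = $9.47 + $1.17 + $1.00 + $1.13 + $7.67 + $2.02 = $22.46

$22.46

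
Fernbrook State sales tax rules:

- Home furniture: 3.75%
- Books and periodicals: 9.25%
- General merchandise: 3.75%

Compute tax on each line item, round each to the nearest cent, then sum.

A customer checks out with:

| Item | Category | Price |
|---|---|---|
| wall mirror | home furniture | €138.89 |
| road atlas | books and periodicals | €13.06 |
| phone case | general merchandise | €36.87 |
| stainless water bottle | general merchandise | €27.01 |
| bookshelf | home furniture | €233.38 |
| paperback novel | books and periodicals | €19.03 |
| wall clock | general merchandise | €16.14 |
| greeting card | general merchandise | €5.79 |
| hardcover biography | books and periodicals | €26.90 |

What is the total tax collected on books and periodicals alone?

Road atlas €13.06: books and periodicals → 9.25% → €1.21
Paperback novel €19.03: books and periodicals → 9.25% → €1.76
Hardcover biography €26.90: books and periodicals → 9.25% → €2.49
Tax on books and periodicals = €1.21 + €1.76 + €2.49 = €5.46

€5.46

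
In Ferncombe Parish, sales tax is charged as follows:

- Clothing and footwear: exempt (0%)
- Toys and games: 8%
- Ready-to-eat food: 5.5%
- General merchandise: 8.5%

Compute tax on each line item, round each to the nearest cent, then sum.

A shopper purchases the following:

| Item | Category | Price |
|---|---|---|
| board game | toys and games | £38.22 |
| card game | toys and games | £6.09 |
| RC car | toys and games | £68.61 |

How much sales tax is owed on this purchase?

£9.04

Board game £38.22: toys and games → 8% → £3.06
Card game £6.09: toys and games → 8% → £0.49
RC car £68.61: toys and games → 8% → £5.49
Total tax = £3.06 + £0.49 + £5.49 = £9.04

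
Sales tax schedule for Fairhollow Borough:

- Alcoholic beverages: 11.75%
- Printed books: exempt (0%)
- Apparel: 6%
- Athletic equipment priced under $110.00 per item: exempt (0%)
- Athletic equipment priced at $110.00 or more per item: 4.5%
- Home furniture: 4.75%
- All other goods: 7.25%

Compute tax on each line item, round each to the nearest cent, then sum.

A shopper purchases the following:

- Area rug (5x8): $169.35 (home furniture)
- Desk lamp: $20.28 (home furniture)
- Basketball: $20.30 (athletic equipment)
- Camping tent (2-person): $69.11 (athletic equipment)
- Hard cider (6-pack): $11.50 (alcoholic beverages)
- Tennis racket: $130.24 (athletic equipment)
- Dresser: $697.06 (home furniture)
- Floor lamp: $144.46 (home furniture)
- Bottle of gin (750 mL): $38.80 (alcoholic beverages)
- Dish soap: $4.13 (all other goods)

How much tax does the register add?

Area rug (5x8) $169.35: home furniture → 4.75% → $8.04
Desk lamp $20.28: home furniture → 4.75% → $0.96
Basketball $20.30: athletic equipment, under $110.00 → 0% → $0.00
Camping tent (2-person) $69.11: athletic equipment, under $110.00 → 0% → $0.00
Hard cider (6-pack) $11.50: alcoholic beverages → 11.75% → $1.35
Tennis racket $130.24: athletic equipment, $110.00 or more → 4.5% → $5.86
Dresser $697.06: home furniture → 4.75% → $33.11
Floor lamp $144.46: home furniture → 4.75% → $6.86
Bottle of gin (750 mL) $38.80: alcoholic beverages → 11.75% → $4.56
Dish soap $4.13: all other goods → 7.25% → $0.30
Total tax = $8.04 + $0.96 + $1.35 + $5.86 + $33.11 + $6.86 + $4.56 + $0.30 = $61.04

$61.04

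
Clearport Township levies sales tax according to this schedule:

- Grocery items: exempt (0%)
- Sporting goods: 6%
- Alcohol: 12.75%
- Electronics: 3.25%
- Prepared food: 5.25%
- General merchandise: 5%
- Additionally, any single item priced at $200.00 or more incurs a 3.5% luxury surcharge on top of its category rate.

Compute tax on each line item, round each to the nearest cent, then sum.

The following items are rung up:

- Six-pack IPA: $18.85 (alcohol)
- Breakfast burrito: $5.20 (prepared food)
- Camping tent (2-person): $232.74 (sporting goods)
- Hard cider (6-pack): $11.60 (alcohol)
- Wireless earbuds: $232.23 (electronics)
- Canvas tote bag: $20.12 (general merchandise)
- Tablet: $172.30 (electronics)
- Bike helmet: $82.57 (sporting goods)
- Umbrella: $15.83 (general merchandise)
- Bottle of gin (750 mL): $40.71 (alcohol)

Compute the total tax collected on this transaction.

Six-pack IPA $18.85: alcohol → 12.75% → $2.40
Breakfast burrito $5.20: prepared food → 5.25% → $0.27
Camping tent (2-person) $232.74: sporting goods → 6% + 3.5% surcharge = 9.5% → $22.11
Hard cider (6-pack) $11.60: alcohol → 12.75% → $1.48
Wireless earbuds $232.23: electronics → 3.25% + 3.5% surcharge = 6.75% → $15.68
Canvas tote bag $20.12: general merchandise → 5% → $1.01
Tablet $172.30: electronics → 3.25% → $5.60
Bike helmet $82.57: sporting goods → 6% → $4.95
Umbrella $15.83: general merchandise → 5% → $0.79
Bottle of gin (750 mL) $40.71: alcohol → 12.75% → $5.19
Total tax = $2.40 + $0.27 + $22.11 + $1.48 + $15.68 + $1.01 + $5.60 + $4.95 + $0.79 + $5.19 = $59.48

$59.48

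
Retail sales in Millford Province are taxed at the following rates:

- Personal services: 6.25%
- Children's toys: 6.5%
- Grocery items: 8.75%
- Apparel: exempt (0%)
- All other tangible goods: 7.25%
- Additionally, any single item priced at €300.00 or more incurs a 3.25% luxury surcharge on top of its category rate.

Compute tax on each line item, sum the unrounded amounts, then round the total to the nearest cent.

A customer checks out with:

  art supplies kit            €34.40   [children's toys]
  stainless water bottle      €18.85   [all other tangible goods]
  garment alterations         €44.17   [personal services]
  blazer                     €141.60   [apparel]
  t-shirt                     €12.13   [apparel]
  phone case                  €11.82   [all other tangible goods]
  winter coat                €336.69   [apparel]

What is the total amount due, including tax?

Art supplies kit €34.40: children's toys → 6.5% → €2.236
Stainless water bottle €18.85: all other tangible goods → 7.25% → €1.366625
Garment alterations €44.17: personal services → 6.25% → €2.760625
Blazer €141.60: apparel → 0% → €0.00
T-shirt €12.13: apparel → 0% → €0.00
Phone case €11.82: all other tangible goods → 7.25% → €0.85695
Winter coat €336.69: apparel → 0% + 3.25% surcharge = 3.25% → €10.942425
Subtotal = €599.66; unrounded tax = €18.162625 → €18.16; total due = €617.82

€617.82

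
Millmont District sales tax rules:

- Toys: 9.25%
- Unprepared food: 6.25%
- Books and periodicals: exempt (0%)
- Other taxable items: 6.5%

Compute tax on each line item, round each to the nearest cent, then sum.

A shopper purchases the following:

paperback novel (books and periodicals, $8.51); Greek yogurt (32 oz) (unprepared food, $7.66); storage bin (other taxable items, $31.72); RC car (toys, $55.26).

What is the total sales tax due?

$7.65

Paperback novel $8.51: books and periodicals → 0% → $0.00
Greek yogurt (32 oz) $7.66: unprepared food → 6.25% → $0.48
Storage bin $31.72: other taxable items → 6.5% → $2.06
RC car $55.26: toys → 9.25% → $5.11
Total tax = $0.48 + $2.06 + $5.11 = $7.65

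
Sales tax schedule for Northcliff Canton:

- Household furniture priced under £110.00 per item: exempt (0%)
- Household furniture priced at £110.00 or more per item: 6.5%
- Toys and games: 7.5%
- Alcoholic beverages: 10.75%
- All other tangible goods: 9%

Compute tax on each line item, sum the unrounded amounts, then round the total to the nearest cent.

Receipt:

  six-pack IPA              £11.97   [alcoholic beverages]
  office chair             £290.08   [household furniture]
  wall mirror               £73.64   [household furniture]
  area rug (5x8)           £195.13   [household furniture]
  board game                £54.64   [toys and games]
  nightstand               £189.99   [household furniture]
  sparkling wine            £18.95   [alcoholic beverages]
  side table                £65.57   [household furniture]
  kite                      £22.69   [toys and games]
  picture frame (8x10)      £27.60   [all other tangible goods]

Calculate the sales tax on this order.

Six-pack IPA £11.97: alcoholic beverages → 10.75% → £1.286775
Office chair £290.08: household furniture, £110.00 or more → 6.5% → £18.8552
Wall mirror £73.64: household furniture, under £110.00 → 0% → £0.00
Area rug (5x8) £195.13: household furniture, £110.00 or more → 6.5% → £12.68345
Board game £54.64: toys and games → 7.5% → £4.098
Nightstand £189.99: household furniture, £110.00 or more → 6.5% → £12.34935
Sparkling wine £18.95: alcoholic beverages → 10.75% → £2.037125
Side table £65.57: household furniture, under £110.00 → 0% → £0.00
Kite £22.69: toys and games → 7.5% → £1.70175
Picture frame (8x10) £27.60: all other tangible goods → 9% → £2.484
Unrounded tax sum = £55.49565 → £55.50

£55.50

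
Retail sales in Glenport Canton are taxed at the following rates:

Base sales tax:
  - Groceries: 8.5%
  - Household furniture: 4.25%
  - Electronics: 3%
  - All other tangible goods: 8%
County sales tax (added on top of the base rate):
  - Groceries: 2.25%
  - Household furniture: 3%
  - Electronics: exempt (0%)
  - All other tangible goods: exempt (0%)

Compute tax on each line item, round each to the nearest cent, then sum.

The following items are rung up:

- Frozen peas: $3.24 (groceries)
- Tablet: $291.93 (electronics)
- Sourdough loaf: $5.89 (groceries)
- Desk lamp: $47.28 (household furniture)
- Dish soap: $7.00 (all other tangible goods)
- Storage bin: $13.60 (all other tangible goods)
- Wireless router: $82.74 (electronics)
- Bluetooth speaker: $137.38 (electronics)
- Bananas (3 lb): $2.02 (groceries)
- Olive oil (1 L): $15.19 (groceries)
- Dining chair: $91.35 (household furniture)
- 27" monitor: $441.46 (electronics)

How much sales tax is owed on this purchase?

Frozen peas $3.24: groceries → 8.5% + 2.25% county = 10.75% → $0.35
Tablet $291.93: electronics → 3% + 0% county = 3% → $8.76
Sourdough loaf $5.89: groceries → 8.5% + 2.25% county = 10.75% → $0.63
Desk lamp $47.28: household furniture → 4.25% + 3% county = 7.25% → $3.43
Dish soap $7.00: all other tangible goods → 8% + 0% county = 8% → $0.56
Storage bin $13.60: all other tangible goods → 8% + 0% county = 8% → $1.09
Wireless router $82.74: electronics → 3% + 0% county = 3% → $2.48
Bluetooth speaker $137.38: electronics → 3% + 0% county = 3% → $4.12
Bananas (3 lb) $2.02: groceries → 8.5% + 2.25% county = 10.75% → $0.22
Olive oil (1 L) $15.19: groceries → 8.5% + 2.25% county = 10.75% → $1.63
Dining chair $91.35: household furniture → 4.25% + 3% county = 7.25% → $6.62
27" monitor $441.46: electronics → 3% + 0% county = 3% → $13.24
Total tax = $0.35 + $8.76 + $0.63 + $3.43 + $0.56 + $1.09 + $2.48 + $4.12 + $0.22 + $1.63 + $6.62 + $13.24 = $43.13

$43.13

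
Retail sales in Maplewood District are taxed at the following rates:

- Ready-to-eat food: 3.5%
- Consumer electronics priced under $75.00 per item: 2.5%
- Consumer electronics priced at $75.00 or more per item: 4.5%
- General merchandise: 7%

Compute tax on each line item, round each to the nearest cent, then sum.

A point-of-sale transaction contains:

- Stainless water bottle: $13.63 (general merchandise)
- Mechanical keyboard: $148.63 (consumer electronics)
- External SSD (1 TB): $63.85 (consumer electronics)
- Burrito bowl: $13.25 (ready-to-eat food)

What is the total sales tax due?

Stainless water bottle $13.63: general merchandise → 7% → $0.95
Mechanical keyboard $148.63: consumer electronics, $75.00 or more → 4.5% → $6.69
External SSD (1 TB) $63.85: consumer electronics, under $75.00 → 2.5% → $1.60
Burrito bowl $13.25: ready-to-eat food → 3.5% → $0.46
Total tax = $0.95 + $6.69 + $1.60 + $0.46 = $9.70

$9.70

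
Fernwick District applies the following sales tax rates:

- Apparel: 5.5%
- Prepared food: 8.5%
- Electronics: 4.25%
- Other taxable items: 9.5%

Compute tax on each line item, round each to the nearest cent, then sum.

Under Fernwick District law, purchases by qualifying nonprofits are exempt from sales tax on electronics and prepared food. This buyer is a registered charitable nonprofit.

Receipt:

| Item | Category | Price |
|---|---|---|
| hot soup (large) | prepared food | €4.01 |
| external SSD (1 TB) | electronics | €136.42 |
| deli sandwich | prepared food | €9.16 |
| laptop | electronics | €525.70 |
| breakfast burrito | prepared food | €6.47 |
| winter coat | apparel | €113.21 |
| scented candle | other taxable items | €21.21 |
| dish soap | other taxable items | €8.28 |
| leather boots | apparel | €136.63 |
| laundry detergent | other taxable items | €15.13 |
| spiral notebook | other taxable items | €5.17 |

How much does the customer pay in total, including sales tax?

Hot soup (large) €4.01: prepared food, buyer-exempt → 0% → €0.00
External SSD (1 TB) €136.42: electronics, buyer-exempt → 0% → €0.00
Deli sandwich €9.16: prepared food, buyer-exempt → 0% → €0.00
Laptop €525.70: electronics, buyer-exempt → 0% → €0.00
Breakfast burrito €6.47: prepared food, buyer-exempt → 0% → €0.00
Winter coat €113.21: apparel → 5.5% → €6.23
Scented candle €21.21: other taxable items → 9.5% → €2.01
Dish soap €8.28: other taxable items → 9.5% → €0.79
Leather boots €136.63: apparel → 5.5% → €7.51
Laundry detergent €15.13: other taxable items → 9.5% → €1.44
Spiral notebook €5.17: other taxable items → 9.5% → €0.49
Subtotal = €981.39; tax = €18.47; total due = €999.86

€999.86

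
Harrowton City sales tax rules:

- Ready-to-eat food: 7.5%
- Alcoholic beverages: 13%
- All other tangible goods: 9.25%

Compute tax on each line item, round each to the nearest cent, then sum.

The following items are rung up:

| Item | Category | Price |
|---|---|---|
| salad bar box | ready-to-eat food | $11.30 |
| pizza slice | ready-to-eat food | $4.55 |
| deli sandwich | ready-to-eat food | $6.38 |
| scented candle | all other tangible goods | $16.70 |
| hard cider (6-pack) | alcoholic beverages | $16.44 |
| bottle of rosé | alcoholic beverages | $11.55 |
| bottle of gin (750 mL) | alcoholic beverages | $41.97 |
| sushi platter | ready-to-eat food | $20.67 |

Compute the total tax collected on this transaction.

Salad bar box $11.30: ready-to-eat food → 7.5% → $0.85
Pizza slice $4.55: ready-to-eat food → 7.5% → $0.34
Deli sandwich $6.38: ready-to-eat food → 7.5% → $0.48
Scented candle $16.70: all other tangible goods → 9.25% → $1.54
Hard cider (6-pack) $16.44: alcoholic beverages → 13% → $2.14
Bottle of rosé $11.55: alcoholic beverages → 13% → $1.50
Bottle of gin (750 mL) $41.97: alcoholic beverages → 13% → $5.46
Sushi platter $20.67: ready-to-eat food → 7.5% → $1.55
Total tax = $0.85 + $0.34 + $0.48 + $1.54 + $2.14 + $1.50 + $5.46 + $1.55 = $13.86

$13.86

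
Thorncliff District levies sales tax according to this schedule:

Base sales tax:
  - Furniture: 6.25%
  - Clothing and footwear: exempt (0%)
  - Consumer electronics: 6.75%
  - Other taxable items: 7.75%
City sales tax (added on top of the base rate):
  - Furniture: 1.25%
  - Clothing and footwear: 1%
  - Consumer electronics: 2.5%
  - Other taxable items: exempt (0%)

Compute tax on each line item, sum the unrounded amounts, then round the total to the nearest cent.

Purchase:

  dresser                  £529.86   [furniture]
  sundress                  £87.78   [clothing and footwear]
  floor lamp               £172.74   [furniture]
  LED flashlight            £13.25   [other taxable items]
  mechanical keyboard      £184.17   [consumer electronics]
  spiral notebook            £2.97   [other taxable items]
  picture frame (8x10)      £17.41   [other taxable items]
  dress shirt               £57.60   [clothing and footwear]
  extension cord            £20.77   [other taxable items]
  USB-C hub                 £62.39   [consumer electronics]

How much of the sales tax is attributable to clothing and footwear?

£1.45

Sundress £87.78: clothing and footwear → 0% + 1% city = 1% → £0.8778
Dress shirt £57.60: clothing and footwear → 0% + 1% city = 1% → £0.576
Tax on clothing and footwear: unrounded sum = £1.4538 → £1.45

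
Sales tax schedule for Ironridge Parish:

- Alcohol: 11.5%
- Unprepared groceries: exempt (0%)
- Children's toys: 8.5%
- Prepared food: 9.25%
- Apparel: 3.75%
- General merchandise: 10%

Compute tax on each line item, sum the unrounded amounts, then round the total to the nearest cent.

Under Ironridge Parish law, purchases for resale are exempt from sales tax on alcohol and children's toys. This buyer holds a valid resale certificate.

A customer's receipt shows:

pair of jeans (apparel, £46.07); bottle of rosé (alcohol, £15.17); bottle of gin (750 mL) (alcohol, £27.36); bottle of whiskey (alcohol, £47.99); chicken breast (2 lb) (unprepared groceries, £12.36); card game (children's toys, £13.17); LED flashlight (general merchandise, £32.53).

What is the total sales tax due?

£4.98

Pair of jeans £46.07: apparel → 3.75% → £1.727625
Bottle of rosé £15.17: alcohol, buyer-exempt → 0% → £0.00
Bottle of gin (750 mL) £27.36: alcohol, buyer-exempt → 0% → £0.00
Bottle of whiskey £47.99: alcohol, buyer-exempt → 0% → £0.00
Chicken breast (2 lb) £12.36: unprepared groceries → 0% → £0.00
Card game £13.17: children's toys, buyer-exempt → 0% → £0.00
LED flashlight £32.53: general merchandise → 10% → £3.253
Unrounded tax sum = £4.980625 → £4.98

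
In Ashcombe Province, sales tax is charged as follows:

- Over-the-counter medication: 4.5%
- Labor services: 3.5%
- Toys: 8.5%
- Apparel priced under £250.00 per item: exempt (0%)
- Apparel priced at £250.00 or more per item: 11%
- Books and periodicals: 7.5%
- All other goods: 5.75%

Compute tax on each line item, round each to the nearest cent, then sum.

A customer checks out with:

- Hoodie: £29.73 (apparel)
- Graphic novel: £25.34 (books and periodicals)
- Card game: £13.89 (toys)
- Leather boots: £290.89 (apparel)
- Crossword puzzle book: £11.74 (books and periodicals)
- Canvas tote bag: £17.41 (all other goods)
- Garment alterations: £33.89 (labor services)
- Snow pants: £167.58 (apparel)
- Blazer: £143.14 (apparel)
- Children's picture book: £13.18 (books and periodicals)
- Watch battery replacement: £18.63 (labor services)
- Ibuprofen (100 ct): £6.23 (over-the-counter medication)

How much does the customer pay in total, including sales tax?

£811.72

Hoodie £29.73: apparel, under £250.00 → 0% → £0.00
Graphic novel £25.34: books and periodicals → 7.5% → £1.90
Card game £13.89: toys → 8.5% → £1.18
Leather boots £290.89: apparel, £250.00 or more → 11% → £32.00
Crossword puzzle book £11.74: books and periodicals → 7.5% → £0.88
Canvas tote bag £17.41: all other goods → 5.75% → £1.00
Garment alterations £33.89: labor services → 3.5% → £1.19
Snow pants £167.58: apparel, under £250.00 → 0% → £0.00
Blazer £143.14: apparel, under £250.00 → 0% → £0.00
Children's picture book £13.18: books and periodicals → 7.5% → £0.99
Watch battery replacement £18.63: labor services → 3.5% → £0.65
Ibuprofen (100 ct) £6.23: over-the-counter medication → 4.5% → £0.28
Subtotal = £771.65; tax = £40.07; total due = £811.72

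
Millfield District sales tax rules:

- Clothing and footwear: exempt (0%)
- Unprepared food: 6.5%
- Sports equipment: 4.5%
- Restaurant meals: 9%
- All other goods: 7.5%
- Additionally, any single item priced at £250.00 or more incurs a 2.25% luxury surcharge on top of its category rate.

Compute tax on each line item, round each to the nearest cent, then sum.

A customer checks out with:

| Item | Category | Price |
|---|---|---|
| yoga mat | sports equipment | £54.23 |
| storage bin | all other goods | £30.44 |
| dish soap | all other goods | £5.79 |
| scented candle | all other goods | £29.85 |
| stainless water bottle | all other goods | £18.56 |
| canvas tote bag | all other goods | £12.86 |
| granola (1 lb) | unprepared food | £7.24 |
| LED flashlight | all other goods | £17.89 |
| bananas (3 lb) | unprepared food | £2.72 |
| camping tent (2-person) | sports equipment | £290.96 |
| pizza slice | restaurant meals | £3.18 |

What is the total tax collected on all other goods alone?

£8.64

Storage bin £30.44: all other goods → 7.5% → £2.28
Dish soap £5.79: all other goods → 7.5% → £0.43
Scented candle £29.85: all other goods → 7.5% → £2.24
Stainless water bottle £18.56: all other goods → 7.5% → £1.39
Canvas tote bag £12.86: all other goods → 7.5% → £0.96
LED flashlight £17.89: all other goods → 7.5% → £1.34
Tax on all other goods = £2.28 + £0.43 + £2.24 + £1.39 + £0.96 + £1.34 = £8.64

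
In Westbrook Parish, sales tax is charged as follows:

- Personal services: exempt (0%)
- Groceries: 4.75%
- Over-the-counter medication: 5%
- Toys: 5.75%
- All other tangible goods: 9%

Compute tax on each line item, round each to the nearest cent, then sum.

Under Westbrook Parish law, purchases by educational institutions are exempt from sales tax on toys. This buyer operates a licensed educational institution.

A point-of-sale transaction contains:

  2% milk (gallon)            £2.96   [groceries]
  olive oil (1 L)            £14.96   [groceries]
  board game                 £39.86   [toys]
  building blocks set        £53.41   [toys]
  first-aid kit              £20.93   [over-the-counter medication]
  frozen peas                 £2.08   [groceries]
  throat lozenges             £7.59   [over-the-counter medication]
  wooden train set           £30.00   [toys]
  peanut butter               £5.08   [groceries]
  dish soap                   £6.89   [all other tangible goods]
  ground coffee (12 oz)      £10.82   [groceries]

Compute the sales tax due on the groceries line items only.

£1.70

2% milk (gallon) £2.96: groceries → 4.75% → £0.14
Olive oil (1 L) £14.96: groceries → 4.75% → £0.71
Frozen peas £2.08: groceries → 4.75% → £0.10
Peanut butter £5.08: groceries → 4.75% → £0.24
Ground coffee (12 oz) £10.82: groceries → 4.75% → £0.51
Tax on groceries = £0.14 + £0.71 + £0.10 + £0.24 + £0.51 = £1.70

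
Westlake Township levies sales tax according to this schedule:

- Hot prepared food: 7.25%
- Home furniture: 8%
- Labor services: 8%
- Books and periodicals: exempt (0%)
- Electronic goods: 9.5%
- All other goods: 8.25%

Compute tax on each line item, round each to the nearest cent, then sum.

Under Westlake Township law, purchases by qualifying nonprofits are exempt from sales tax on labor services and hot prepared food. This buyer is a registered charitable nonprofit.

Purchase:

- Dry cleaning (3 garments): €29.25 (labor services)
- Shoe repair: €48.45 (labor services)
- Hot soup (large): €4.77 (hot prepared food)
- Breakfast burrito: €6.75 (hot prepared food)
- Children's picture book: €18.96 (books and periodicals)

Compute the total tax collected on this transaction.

Dry cleaning (3 garments) €29.25: labor services, buyer-exempt → 0% → €0.00
Shoe repair €48.45: labor services, buyer-exempt → 0% → €0.00
Hot soup (large) €4.77: hot prepared food, buyer-exempt → 0% → €0.00
Breakfast burrito €6.75: hot prepared food, buyer-exempt → 0% → €0.00
Children's picture book €18.96: books and periodicals → 0% → €0.00
Total tax = €0.00

€0.00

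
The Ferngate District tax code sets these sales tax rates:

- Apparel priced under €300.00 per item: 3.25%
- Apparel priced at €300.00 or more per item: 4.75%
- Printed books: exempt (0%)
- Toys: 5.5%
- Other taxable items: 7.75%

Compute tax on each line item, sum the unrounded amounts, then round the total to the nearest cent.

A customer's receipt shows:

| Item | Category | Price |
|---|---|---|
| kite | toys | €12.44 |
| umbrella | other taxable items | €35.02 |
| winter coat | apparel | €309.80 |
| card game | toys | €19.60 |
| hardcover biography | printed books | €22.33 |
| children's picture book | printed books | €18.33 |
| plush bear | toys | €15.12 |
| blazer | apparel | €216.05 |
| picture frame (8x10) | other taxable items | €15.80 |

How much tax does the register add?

€28.27

Kite €12.44: toys → 5.5% → €0.6842
Umbrella €35.02: other taxable items → 7.75% → €2.71405
Winter coat €309.80: apparel, €300.00 or more → 4.75% → €14.7155
Card game €19.60: toys → 5.5% → €1.078
Hardcover biography €22.33: printed books → 0% → €0.00
Children's picture book €18.33: printed books → 0% → €0.00
Plush bear €15.12: toys → 5.5% → €0.8316
Blazer €216.05: apparel, under €300.00 → 3.25% → €7.021625
Picture frame (8x10) €15.80: other taxable items → 7.75% → €1.2245
Unrounded tax sum = €28.269475 → €28.27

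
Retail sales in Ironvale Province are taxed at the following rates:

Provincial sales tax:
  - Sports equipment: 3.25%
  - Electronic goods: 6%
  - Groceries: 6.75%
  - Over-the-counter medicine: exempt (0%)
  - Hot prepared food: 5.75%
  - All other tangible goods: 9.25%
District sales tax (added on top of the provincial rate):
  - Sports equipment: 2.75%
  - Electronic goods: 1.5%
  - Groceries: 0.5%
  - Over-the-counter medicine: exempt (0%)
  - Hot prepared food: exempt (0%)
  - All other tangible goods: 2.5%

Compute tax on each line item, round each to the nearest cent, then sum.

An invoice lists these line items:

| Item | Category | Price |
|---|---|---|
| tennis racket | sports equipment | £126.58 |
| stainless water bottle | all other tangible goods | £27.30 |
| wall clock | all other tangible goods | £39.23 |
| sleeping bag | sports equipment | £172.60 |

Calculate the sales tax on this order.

Tennis racket £126.58: sports equipment → 3.25% + 2.75% district = 6% → £7.59
Stainless water bottle £27.30: all other tangible goods → 9.25% + 2.5% district = 11.75% → £3.21
Wall clock £39.23: all other tangible goods → 9.25% + 2.5% district = 11.75% → £4.61
Sleeping bag £172.60: sports equipment → 3.25% + 2.75% district = 6% → £10.36
Total tax = £7.59 + £3.21 + £4.61 + £10.36 = £25.77

£25.77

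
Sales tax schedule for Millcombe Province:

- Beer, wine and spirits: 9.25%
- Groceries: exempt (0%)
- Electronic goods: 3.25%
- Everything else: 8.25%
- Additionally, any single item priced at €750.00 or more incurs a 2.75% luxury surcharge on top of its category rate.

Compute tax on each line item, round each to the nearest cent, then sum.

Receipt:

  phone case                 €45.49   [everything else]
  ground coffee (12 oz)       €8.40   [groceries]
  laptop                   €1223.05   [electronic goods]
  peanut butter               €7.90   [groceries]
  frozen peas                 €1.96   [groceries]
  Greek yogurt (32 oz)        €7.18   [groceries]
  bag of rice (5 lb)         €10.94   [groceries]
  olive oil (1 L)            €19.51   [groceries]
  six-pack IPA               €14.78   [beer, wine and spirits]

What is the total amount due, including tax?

€1417.71

Phone case €45.49: everything else → 8.25% → €3.75
Ground coffee (12 oz) €8.40: groceries → 0% → €0.00
Laptop €1223.05: electronic goods → 3.25% + 2.75% surcharge = 6% → €73.38
Peanut butter €7.90: groceries → 0% → €0.00
Frozen peas €1.96: groceries → 0% → €0.00
Greek yogurt (32 oz) €7.18: groceries → 0% → €0.00
Bag of rice (5 lb) €10.94: groceries → 0% → €0.00
Olive oil (1 L) €19.51: groceries → 0% → €0.00
Six-pack IPA €14.78: beer, wine and spirits → 9.25% → €1.37
Subtotal = €1339.21; tax = €78.50; total due = €1417.71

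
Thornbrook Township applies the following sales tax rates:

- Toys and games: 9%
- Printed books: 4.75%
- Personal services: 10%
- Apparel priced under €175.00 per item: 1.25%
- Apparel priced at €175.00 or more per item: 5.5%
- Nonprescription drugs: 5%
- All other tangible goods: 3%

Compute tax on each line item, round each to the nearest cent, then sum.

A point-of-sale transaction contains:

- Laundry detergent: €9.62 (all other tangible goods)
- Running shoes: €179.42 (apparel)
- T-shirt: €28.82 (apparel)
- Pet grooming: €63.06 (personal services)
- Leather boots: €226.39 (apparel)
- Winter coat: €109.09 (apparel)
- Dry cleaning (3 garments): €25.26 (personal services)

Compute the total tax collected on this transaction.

€33.17

Laundry detergent €9.62: all other tangible goods → 3% → €0.29
Running shoes €179.42: apparel, €175.00 or more → 5.5% → €9.87
T-shirt €28.82: apparel, under €175.00 → 1.25% → €0.36
Pet grooming €63.06: personal services → 10% → €6.31
Leather boots €226.39: apparel, €175.00 or more → 5.5% → €12.45
Winter coat €109.09: apparel, under €175.00 → 1.25% → €1.36
Dry cleaning (3 garments) €25.26: personal services → 10% → €2.53
Total tax = €0.29 + €9.87 + €0.36 + €6.31 + €12.45 + €1.36 + €2.53 = €33.17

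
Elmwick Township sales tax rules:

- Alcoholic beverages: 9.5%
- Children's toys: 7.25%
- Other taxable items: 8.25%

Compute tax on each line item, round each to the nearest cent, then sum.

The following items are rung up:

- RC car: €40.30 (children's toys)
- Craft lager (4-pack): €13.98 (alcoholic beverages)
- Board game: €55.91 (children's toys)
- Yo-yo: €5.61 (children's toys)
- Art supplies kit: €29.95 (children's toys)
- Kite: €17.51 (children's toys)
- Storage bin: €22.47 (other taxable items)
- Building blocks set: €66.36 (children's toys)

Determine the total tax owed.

RC car €40.30: children's toys → 7.25% → €2.92
Craft lager (4-pack) €13.98: alcoholic beverages → 9.5% → €1.33
Board game €55.91: children's toys → 7.25% → €4.05
Yo-yo €5.61: children's toys → 7.25% → €0.41
Art supplies kit €29.95: children's toys → 7.25% → €2.17
Kite €17.51: children's toys → 7.25% → €1.27
Storage bin €22.47: other taxable items → 8.25% → €1.85
Building blocks set €66.36: children's toys → 7.25% → €4.81
Total tax = €2.92 + €1.33 + €4.05 + €0.41 + €2.17 + €1.27 + €1.85 + €4.81 = €18.81

€18.81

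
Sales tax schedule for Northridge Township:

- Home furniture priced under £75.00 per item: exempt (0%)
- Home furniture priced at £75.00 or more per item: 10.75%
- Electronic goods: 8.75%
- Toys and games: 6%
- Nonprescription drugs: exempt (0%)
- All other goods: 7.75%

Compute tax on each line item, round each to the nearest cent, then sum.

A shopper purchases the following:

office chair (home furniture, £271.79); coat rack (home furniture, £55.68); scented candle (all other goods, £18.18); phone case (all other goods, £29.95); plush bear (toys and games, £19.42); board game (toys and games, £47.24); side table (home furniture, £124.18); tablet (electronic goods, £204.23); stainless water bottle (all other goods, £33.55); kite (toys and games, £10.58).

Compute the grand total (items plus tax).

Office chair £271.79: home furniture, £75.00 or more → 10.75% → £29.22
Coat rack £55.68: home furniture, under £75.00 → 0% → £0.00
Scented candle £18.18: all other goods → 7.75% → £1.41
Phone case £29.95: all other goods → 7.75% → £2.32
Plush bear £19.42: toys and games → 6% → £1.17
Board game £47.24: toys and games → 6% → £2.83
Side table £124.18: home furniture, £75.00 or more → 10.75% → £13.35
Tablet £204.23: electronic goods → 8.75% → £17.87
Stainless water bottle £33.55: all other goods → 7.75% → £2.60
Kite £10.58: toys and games → 6% → £0.63
Subtotal = £814.80; tax = £71.40; total due = £886.20

£886.20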